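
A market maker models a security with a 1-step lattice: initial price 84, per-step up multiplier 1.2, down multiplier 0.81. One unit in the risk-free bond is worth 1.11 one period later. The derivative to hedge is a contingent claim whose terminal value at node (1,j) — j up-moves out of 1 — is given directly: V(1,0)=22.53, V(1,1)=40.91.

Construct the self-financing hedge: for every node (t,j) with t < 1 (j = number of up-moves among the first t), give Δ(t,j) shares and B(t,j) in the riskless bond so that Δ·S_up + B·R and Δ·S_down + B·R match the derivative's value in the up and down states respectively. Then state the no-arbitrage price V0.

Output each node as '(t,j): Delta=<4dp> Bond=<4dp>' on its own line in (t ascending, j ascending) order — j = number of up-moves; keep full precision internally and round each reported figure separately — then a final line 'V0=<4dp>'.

(0,0): Delta=0.5611 Bond=-14.0936
V0=33.0347

The replicating-portfolio and risk-neutral prices coincide; use p* = (1.11−0.81)/(1.2−0.81) = 0.7692 for the latter.
Terminal values V(1,·): V(1,0)=22.5300, V(1,1)=40.9100
Node (0,0) S=84.0000: V=(p*·40.9100+(1−p*)·22.5300)/1.11=33.0347; Δ=(40.9100−22.5300)/(100.8000−68.0400)=0.5611; B=V−Δ·S=-14.0936
Self-financing check: at every node Δ·S+B equals the discounted successor values.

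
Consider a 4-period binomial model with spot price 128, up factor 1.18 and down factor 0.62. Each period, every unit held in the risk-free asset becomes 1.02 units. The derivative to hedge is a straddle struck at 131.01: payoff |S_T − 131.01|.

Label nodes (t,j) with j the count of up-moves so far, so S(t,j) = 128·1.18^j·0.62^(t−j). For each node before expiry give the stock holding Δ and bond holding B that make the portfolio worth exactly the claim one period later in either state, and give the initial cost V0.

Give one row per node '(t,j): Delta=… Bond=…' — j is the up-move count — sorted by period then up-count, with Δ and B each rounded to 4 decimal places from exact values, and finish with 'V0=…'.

(0,0): Delta=0.1225 Bond=33.6948
(1,0): Delta=-1.0000 Bond=123.4536
(1,1): Delta=0.3585 Bond=-1.2653
(2,0): Delta=-1.0000 Bond=125.9227
(2,1): Delta=-1.0000 Bond=125.9227
(2,2): Delta=0.6440 Bond=-52.1760
(3,0): Delta=-1.0000 Bond=128.4412
(3,1): Delta=-1.0000 Bond=128.4412
(3,2): Delta=-1.0000 Bond=128.4412
(3,3): Delta=0.9895 Bond=-125.8838
V0=49.3802

The replicating-portfolio and risk-neutral prices coincide; use p* = (1.02−0.62)/(1.18−0.62) = 0.7143 for the latter.
Terminal values V(4,·): V(4,0)=112.0963, V(4,1)=95.0129, V(4,2)=62.4995, V(4,3)=0.6190, V(4,4)=117.1536
(3,0): S=30.5060. Δ = (V_up−V_dn)/(S_up−S_dn) = (95.0129−112.0963)/(35.9971−18.9137) = -1.0000. V = [p*·95.0129 + (1−p*)·112.0963]/1.02 = 97.9352. B = V − Δ·S = 128.4412.
(3,1): S=58.0598. Δ = (V_up−V_dn)/(S_up−S_dn) = (62.4995−95.0129)/(68.5105−35.9971) = -1.0000. V = [p*·62.4995 + (1−p*)·95.0129]/1.02 = 70.3814. B = V − Δ·S = 128.4412.
(3,2): S=110.5009. Δ = (V_up−V_dn)/(S_up−S_dn) = (0.6190−62.4995)/(130.3910−68.5105) = -1.0000. V = [p*·0.6190 + (1−p*)·62.4995]/1.02 = 17.9403. B = V − Δ·S = 128.4412.
(3,3): S=210.3081. Δ = (V_up−V_dn)/(S_up−S_dn) = (117.1536−0.6190)/(248.1636−130.3910) = 0.9895. V = [p*·117.1536 + (1−p*)·0.6190]/1.02 = 82.2137. B = V − Δ·S = -125.8838.
(2,0): S=49.2032. Δ = (V_up−V_dn)/(S_up−S_dn) = (70.3814−97.9352)/(58.0598−30.5060) = -1.0000. V = [p*·70.3814 + (1−p*)·97.9352]/1.02 = 76.7195. B = V − Δ·S = 125.9227.
(2,1): S=93.6448. Δ = (V_up−V_dn)/(S_up−S_dn) = (17.9403−70.3814)/(110.5009−58.0598) = -1.0000. V = [p*·17.9403 + (1−p*)·70.3814]/1.02 = 32.2779. B = V − Δ·S = 125.9227.
(2,2): S=178.2272. Δ = (V_up−V_dn)/(S_up−S_dn) = (82.2137−17.9403)/(210.3081−110.5009) = 0.6440. V = [p*·82.2137 + (1−p*)·17.9403]/1.02 = 62.5979. B = V − Δ·S = -52.1760.
(1,0): S=79.3600. Δ = (V_up−V_dn)/(S_up−S_dn) = (32.2779−76.7195)/(93.6448−49.2032) = -1.0000. V = [p*·32.2779 + (1−p*)·76.7195]/1.02 = 44.0936. B = V − Δ·S = 123.4536.
(1,1): S=151.0400. Δ = (V_up−V_dn)/(S_up−S_dn) = (62.5979−32.2779)/(178.2272−93.6448) = 0.3585. V = [p*·62.5979 + (1−p*)·32.2779]/1.02 = 52.8775. B = V − Δ·S = -1.2653.
(0,0): S=128.0000. Δ = (V_up−V_dn)/(S_up−S_dn) = (52.8775−44.0936)/(151.0400−79.3600) = 0.1225. V = [p*·52.8775 + (1−p*)·44.0936]/1.02 = 49.3802. B = V − Δ·S = 33.6948.
Root portfolio cost Δ·128+B reproduces V0=49.3802.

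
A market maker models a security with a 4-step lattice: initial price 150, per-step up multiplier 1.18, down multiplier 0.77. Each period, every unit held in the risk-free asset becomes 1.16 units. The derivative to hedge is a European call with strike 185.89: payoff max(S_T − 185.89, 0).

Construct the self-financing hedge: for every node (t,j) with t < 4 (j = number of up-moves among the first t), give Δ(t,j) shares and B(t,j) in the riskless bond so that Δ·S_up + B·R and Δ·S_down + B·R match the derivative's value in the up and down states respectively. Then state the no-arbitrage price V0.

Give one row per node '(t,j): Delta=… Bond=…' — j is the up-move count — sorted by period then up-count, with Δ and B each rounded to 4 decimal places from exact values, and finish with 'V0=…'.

Risk-neutral probability p* = (R−d)/(u−d) = (1.16−0.77)/(1.18−0.77) = 0.9512.
At expiry t=4: V(4,0)=0.0000, V(4,1)=0.0000, V(4,2)=0.0000, V(4,3)=3.8802, V(4,4)=104.9267
  t=3,j=0: stock 68.4800 → up 80.8063 (V=0.0000), down 52.7296 (V=0.0000). Price 0.0000; hedge Δ=0.0000, bond B=0.0000.
  t=3,j=1: stock 104.9433 → up 123.8331 (V=0.0000), down 80.8063 (V=0.0000). Price 0.0000; hedge Δ=0.0000, bond B=0.0000.
  t=3,j=2: stock 160.8222 → up 189.7702 (V=3.8802), down 123.8331 (V=0.0000). Price 3.1818; hedge Δ=0.0588, bond B=-6.2821.
  t=3,j=3: stock 246.4548 → up 290.8167 (V=104.9267), down 189.7702 (V=3.8802). Price 86.2048; hedge Δ=1.0000, bond B=-160.2500.
  t=2,j=0: stock 88.9350 → up 104.9433 (V=0.0000), down 68.4800 (V=0.0000). Price 0.0000; hedge Δ=0.0000, bond B=0.0000.
  t=2,j=1: stock 136.2900 → up 160.8222 (V=3.1818), down 104.9433 (V=0.0000). Price 2.6092; hedge Δ=0.0569, bond B=-5.1514.
  t=2,j=2: stock 208.8600 → up 246.4548 (V=86.2048), down 160.8222 (V=3.1818). Price 70.8232; hedge Δ=0.9695, bond B=-131.6719.
  t=1,j=0: stock 115.5000 → up 136.2900 (V=2.6092), down 88.9350 (V=0.0000). Price 2.1395; hedge Δ=0.0551, bond B=-4.2242.
  t=1,j=1: stock 177.0000 → up 208.8600 (V=70.8232), down 136.2900 (V=2.6092). Price 58.1859; hedge Δ=0.9400, bond B=-108.1898.
  t=0,j=0: stock 150.0000 → up 177.0000 (V=58.1859), down 115.5000 (V=2.1395). Price 47.8034; hedge Δ=0.9113, bond B=-88.8951.
Each (Δ,B) replicates both successor values, so the strategy is self-financing and V0 is arbitrage-free.

(0,0): Delta=0.9113 Bond=-88.8951
(1,0): Delta=0.0551 Bond=-4.2242
(1,1): Delta=0.9400 Bond=-108.1898
(2,0): Delta=0.0000 Bond=0.0000
(2,1): Delta=0.0569 Bond=-5.1514
(2,2): Delta=0.9695 Bond=-131.6719
(3,0): Delta=0.0000 Bond=0.0000
(3,1): Delta=0.0000 Bond=0.0000
(3,2): Delta=0.0588 Bond=-6.2821
(3,3): Delta=1.0000 Bond=-160.2500
V0=47.8034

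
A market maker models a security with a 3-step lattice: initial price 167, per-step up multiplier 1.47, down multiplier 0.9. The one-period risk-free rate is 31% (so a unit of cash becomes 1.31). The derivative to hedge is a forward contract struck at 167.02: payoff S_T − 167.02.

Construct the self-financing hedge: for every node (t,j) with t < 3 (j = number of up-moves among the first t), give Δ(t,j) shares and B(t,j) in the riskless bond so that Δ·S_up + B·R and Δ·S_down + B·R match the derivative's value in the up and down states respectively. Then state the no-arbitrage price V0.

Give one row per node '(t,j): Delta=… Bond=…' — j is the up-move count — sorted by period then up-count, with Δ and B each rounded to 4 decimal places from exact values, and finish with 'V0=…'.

(0,0): Delta=1.0000 Bond=-74.2941
(1,0): Delta=1.0000 Bond=-97.3253
(1,1): Delta=1.0000 Bond=-97.3253
(2,0): Delta=1.0000 Bond=-127.4962
(2,1): Delta=1.0000 Bond=-127.4962
(2,2): Delta=1.0000 Bond=-127.4962
V0=92.7059

The replicating-portfolio and risk-neutral prices coincide; use p* = (1.31−0.9)/(1.47−0.9) = 0.7193 for the latter.
Terminal payoffs: V(3,0)=-45.2770, V(3,1)=31.8269, V(3,2)=157.7633, V(3,3)=363.4593
(2,0): S=135.2700. Δ = (V_up−V_dn)/(S_up−S_dn) = (31.8269−-45.2770)/(198.8469−121.7430) = 1.0000. V = [p*·31.8269 + (1−p*)·-45.2770]/1.31 = 7.7738. B = V − Δ·S = -127.4962.
(2,1): S=220.9410. Δ = (V_up−V_dn)/(S_up−S_dn) = (157.7633−31.8269)/(324.7833−198.8469) = 1.0000. V = [p*·157.7633 + (1−p*)·31.8269]/1.31 = 93.4448. B = V − Δ·S = -127.4962.
(2,2): S=360.8703. Δ = (V_up−V_dn)/(S_up−S_dn) = (363.4593−157.7633)/(530.4793−324.7833) = 1.0000. V = [p*·363.4593 + (1−p*)·157.7633]/1.31 = 233.3741. B = V − Δ·S = -127.4962.
(1,0): S=150.3000. Δ = (V_up−V_dn)/(S_up−S_dn) = (93.4448−7.7738)/(220.9410−135.2700) = 1.0000. V = [p*·93.4448 + (1−p*)·7.7738]/1.31 = 52.9747. B = V − Δ·S = -97.3253.
(1,1): S=245.4900. Δ = (V_up−V_dn)/(S_up−S_dn) = (233.3741−93.4448)/(360.8703−220.9410) = 1.0000. V = [p*·233.3741 + (1−p*)·93.4448]/1.31 = 148.1647. B = V − Δ·S = -97.3253.
(0,0): S=167.0000. Δ = (V_up−V_dn)/(S_up−S_dn) = (148.1647−52.9747)/(245.4900−150.3000) = 1.0000. V = [p*·148.1647 + (1−p*)·52.9747]/1.31 = 92.7059. B = V − Δ·S = -74.2941.
The time-0 hedge costs 92.7059, which is the no-arbitrage price.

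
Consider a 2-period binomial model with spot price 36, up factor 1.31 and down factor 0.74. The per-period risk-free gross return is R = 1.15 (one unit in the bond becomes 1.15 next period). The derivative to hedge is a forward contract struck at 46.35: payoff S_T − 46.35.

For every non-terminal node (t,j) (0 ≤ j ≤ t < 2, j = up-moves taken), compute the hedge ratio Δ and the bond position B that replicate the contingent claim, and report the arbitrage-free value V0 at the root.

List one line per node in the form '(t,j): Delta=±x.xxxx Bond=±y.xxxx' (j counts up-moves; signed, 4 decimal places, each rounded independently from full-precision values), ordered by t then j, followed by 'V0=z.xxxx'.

Since d<R<u, set p* = (R−d)/(u−d) = 0.7193; price each node as the discounted p*-expectation of its children.
At expiry t=2: V(2,0)=-26.6364, V(2,1)=-11.4516, V(2,2)=15.4296
(1,0): S=26.6400. Δ = (V_up−V_dn)/(S_up−S_dn) = (-11.4516−-26.6364)/(34.8984−19.7136) = 1.0000. V = [p*·-11.4516 + (1−p*)·-26.6364]/1.15 = -13.6643. B = V − Δ·S = -40.3043.
(1,1): S=47.1600. Δ = (V_up−V_dn)/(S_up−S_dn) = (15.4296−-11.4516)/(61.7796−34.8984) = 1.0000. V = [p*·15.4296 + (1−p*)·-11.4516]/1.15 = 6.8557. B = V − Δ·S = -40.3043.
(0,0): S=36.0000. Δ = (V_up−V_dn)/(S_up−S_dn) = (6.8557−-13.6643)/(47.1600−26.6400) = 1.0000. V = [p*·6.8557 + (1−p*)·-13.6643]/1.15 = 0.9527. B = V − Δ·S = -35.0473.
Check: Δ(0,0)·S0 + B(0,0) = 0.9527 = V0.

(0,0): Delta=1.0000 Bond=-35.0473
(1,0): Delta=1.0000 Bond=-40.3043
(1,1): Delta=1.0000 Bond=-40.3043
V0=0.9527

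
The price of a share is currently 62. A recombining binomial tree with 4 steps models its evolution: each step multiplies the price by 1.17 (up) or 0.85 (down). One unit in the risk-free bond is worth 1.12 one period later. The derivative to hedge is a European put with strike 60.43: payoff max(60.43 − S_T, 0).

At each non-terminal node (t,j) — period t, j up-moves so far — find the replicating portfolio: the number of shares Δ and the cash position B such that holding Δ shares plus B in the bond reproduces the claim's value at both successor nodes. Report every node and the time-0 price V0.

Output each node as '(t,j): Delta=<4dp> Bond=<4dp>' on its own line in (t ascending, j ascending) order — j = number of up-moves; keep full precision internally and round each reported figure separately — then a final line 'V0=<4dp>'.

Under the risk-neutral measure, an up-move has probability p* = (R−d)/(u−d) = 0.8438 and values discount at R = 1.12.
At expiry t=4: V(4,0)=28.0656, V(4,1)=15.8814, V(4,2)=0.0000, V(4,3)=0.0000, V(4,4)=0.0000
  t=3,j=0: stock 38.0757 → up 44.5486 (V=15.8814), down 32.3644 (V=28.0656). Price 15.8796; hedge Δ=-1.0000, bond B=53.9554.
  t=3,j=1: stock 52.4101 → up 61.3199 (V=0.0000), down 44.5486 (V=15.8814). Price 2.2156; hedge Δ=-0.9469, bond B=51.8449.
  t=3,j=2: stock 72.1410 → up 84.4050 (V=0.0000), down 61.3199 (V=0.0000). Price 0.0000; hedge Δ=0.0000, bond B=0.0000.
  t=3,j=3: stock 99.3000 → up 116.1810 (V=0.0000), down 84.4050 (V=0.0000). Price 0.0000; hedge Δ=0.0000, bond B=0.0000.
  t=2,j=0: stock 44.7950 → up 52.4101 (V=2.2156), down 38.0757 (V=15.8796). Price 3.8845; hedge Δ=-0.9532, bond B=46.5845.
  t=2,j=1: stock 61.6590 → up 72.1410 (V=0.0000), down 52.4101 (V=2.2156). Price 0.3091; hedge Δ=-0.1123, bond B=7.2328.
  t=2,j=2: stock 84.8718 → up 99.3000 (V=0.0000), down 72.1410 (V=0.0000). Price 0.0000; hedge Δ=0.0000, bond B=0.0000.
  t=1,j=0: stock 52.7000 → up 61.6590 (V=0.3091), down 44.7950 (V=3.8845). Price 0.7748; hedge Δ=-0.2120, bond B=11.9478.
  t=1,j=1: stock 72.5400 → up 84.8718 (V=0.0000), down 61.6590 (V=0.3091). Price 0.0431; hedge Δ=-0.0133, bond B=1.0090.
  t=0,j=0: stock 62.0000 → up 72.5400 (V=0.0431), down 52.7000 (V=0.7748). Price 0.1406; hedge Δ=-0.0369, bond B=2.4270.
Root portfolio cost Δ·62+B reproduces V0=0.1406.

(0,0): Delta=-0.0369 Bond=2.4270
(1,0): Delta=-0.2120 Bond=11.9478
(1,1): Delta=-0.0133 Bond=1.0090
(2,0): Delta=-0.9532 Bond=46.5845
(2,1): Delta=-0.1123 Bond=7.2328
(2,2): Delta=0.0000 Bond=0.0000
(3,0): Delta=-1.0000 Bond=53.9554
(3,1): Delta=-0.9469 Bond=51.8449
(3,2): Delta=0.0000 Bond=0.0000
(3,3): Delta=0.0000 Bond=0.0000
V0=0.1406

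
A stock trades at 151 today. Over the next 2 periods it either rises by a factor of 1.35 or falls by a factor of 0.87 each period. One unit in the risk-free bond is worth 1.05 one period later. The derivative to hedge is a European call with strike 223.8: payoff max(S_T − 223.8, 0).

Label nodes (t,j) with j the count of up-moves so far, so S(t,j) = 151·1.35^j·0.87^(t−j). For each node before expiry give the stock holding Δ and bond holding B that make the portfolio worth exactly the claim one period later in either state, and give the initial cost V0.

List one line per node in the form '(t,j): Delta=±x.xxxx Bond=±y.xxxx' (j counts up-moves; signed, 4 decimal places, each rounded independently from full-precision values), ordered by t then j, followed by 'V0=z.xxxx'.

(0,0): Delta=0.2533 Bond=-31.6864
(1,0): Delta=0.0000 Bond=0.0000
(1,1): Delta=0.5253 Bond=-88.7219
V0=6.5558

The replicating-portfolio and risk-neutral prices coincide; use p* = (1.05−0.87)/(1.35−0.87) = 0.3750 for the latter.
Terminal payoffs: V(2,0)=0.0000, V(2,1)=0.0000, V(2,2)=51.3975
(1,0): S=131.3700. Δ = (V_up−V_dn)/(S_up−S_dn) = (0.0000−0.0000)/(177.3495−114.2919) = 0.0000. V = [p*·0.0000 + (1−p*)·0.0000]/1.05 = 0.0000. B = V − Δ·S = 0.0000.
(1,1): S=203.8500. Δ = (V_up−V_dn)/(S_up−S_dn) = (51.3975−0.0000)/(275.1975−177.3495) = 0.5253. V = [p*·51.3975 + (1−p*)·0.0000]/1.05 = 18.3563. B = V − Δ·S = -88.7219.
(0,0): S=151.0000. Δ = (V_up−V_dn)/(S_up−S_dn) = (18.3563−0.0000)/(203.8500−131.3700) = 0.2533. V = [p*·18.3563 + (1−p*)·0.0000]/1.05 = 6.5558. B = V − Δ·S = -31.6864.
Self-financing check: at every node Δ·S+B equals the discounted successor values.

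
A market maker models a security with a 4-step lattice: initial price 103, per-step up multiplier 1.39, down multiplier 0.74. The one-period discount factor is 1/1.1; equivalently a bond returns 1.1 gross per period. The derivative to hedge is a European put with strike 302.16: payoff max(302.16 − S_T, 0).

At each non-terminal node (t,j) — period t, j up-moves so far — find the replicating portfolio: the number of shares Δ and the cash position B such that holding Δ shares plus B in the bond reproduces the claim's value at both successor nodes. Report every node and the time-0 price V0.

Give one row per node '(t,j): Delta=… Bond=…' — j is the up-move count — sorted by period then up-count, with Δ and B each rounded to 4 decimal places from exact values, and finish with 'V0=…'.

(0,0): Delta=-0.8430 Bond=195.5019
(1,0): Delta=-1.0000 Bond=227.0173
(1,1): Delta=-0.7757 Bond=205.4135
(2,0): Delta=-1.0000 Bond=249.7190
(2,1): Delta=-1.0000 Bond=249.7190
(2,2): Delta=-0.6795 Bond=206.8115
(3,0): Delta=-1.0000 Bond=274.6909
(3,1): Delta=-1.0000 Bond=274.6909
(3,2): Delta=-1.0000 Bond=274.6909
(3,3): Delta=-0.5421 Bond=189.4718
V0=108.6711

Risk-neutral probability p* = (R−d)/(u−d) = (1.1−0.74)/(1.39−0.74) = 0.5538.
At expiry t=4: V(4,0)=271.2738, V(4,1)=244.1441, V(4,2)=193.1842, V(4,3)=97.4621, V(4,4)=0.0000
Node (3,0) S=41.7381: V=(p*·244.1441+(1−p*)·271.2738)/1.1=232.9528; Δ=(244.1441−271.2738)/(58.0159−30.8862)=-1.0000; B=V−Δ·S=274.6909
Node (3,1) S=78.3999: V=(p*·193.1842+(1−p*)·244.1441)/1.1=196.2910; Δ=(193.1842−244.1441)/(108.9758−58.0159)=-1.0000; B=V−Δ·S=274.6909
Node (3,2) S=147.2647: V=(p*·97.4621+(1−p*)·193.1842)/1.1=127.4262; Δ=(97.4621−193.1842)/(204.6979−108.9758)=-1.0000; B=V−Δ·S=274.6909
Node (3,3) S=276.6188: V=(p*·0.0000+(1−p*)·97.4621)/1.1=39.5301; Δ=(0.0000−97.4621)/(384.5001−204.6979)=-0.5421; B=V−Δ·S=189.4718
Node (2,0) S=56.4028: V=(p*·196.2910+(1−p*)·232.9528)/1.1=193.3162; Δ=(196.2910−232.9528)/(78.3999−41.7381)=-1.0000; B=V−Δ·S=249.7190
Node (2,1) S=105.9458: V=(p*·127.4262+(1−p*)·196.2910)/1.1=143.7732; Δ=(127.4262−196.2910)/(147.2647−78.3999)=-1.0000; B=V−Δ·S=249.7190
Node (2,2) S=199.0063: V=(p*·39.5301+(1−p*)·127.4262)/1.1=71.5866; Δ=(39.5301−127.4262)/(276.6188−147.2647)=-0.6795; B=V−Δ·S=206.8115
Node (1,0) S=76.2200: V=(p*·143.7732+(1−p*)·193.3162)/1.1=150.7973; Δ=(143.7732−193.3162)/(105.9458−56.4028)=-1.0000; B=V−Δ·S=227.0173
Node (1,1) S=143.1700: V=(p*·71.5866+(1−p*)·143.7732)/1.1=94.3572; Δ=(71.5866−143.7732)/(199.0063−105.9458)=-0.7757; B=V−Δ·S=205.4135
Node (0,0) S=103.0000: V=(p*·94.3572+(1−p*)·150.7973)/1.1=108.6711; Δ=(94.3572−150.7973)/(143.1700−76.2200)=-0.8430; B=V−Δ·S=195.5019
The time-0 hedge costs 108.6711, which is the no-arbitrage price.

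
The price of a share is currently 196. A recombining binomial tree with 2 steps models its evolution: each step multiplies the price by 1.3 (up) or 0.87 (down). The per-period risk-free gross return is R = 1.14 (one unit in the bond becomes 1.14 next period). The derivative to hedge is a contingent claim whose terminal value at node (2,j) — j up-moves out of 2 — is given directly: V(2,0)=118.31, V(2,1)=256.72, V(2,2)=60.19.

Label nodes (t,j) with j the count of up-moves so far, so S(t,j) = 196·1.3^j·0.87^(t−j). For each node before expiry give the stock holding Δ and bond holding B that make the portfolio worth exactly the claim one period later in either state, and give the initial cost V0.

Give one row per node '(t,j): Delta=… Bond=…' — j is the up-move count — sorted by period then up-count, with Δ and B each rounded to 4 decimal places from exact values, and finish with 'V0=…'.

The replicating-portfolio and risk-neutral prices coincide; use p* = (1.14−0.87)/(1.3−0.87) = 0.6279 for the latter.
At expiry t=2: V(2,0)=118.3100, V(2,1)=256.7200, V(2,2)=60.1900
(1,0): S=170.5200. Δ = (V_up−V_dn)/(S_up−S_dn) = (256.7200−118.3100)/(221.6760−148.3524) = 1.8877. V = [p*·256.7200 + (1−p*)·118.3100]/1.14 = 180.0163. B = V − Δ·S = -141.8674.
(1,1): S=254.8000. Δ = (V_up−V_dn)/(S_up−S_dn) = (60.1900−256.7200)/(331.2400−221.6760) = -1.7937. V = [p*·60.1900 + (1−p*)·256.7200]/1.14 = 116.9451. B = V − Δ·S = 573.9916.
(0,0): S=196.0000. Δ = (V_up−V_dn)/(S_up−S_dn) = (116.9451−180.0163)/(254.8000−170.5200) = -0.7484. V = [p*·116.9451 + (1−p*)·180.0163]/1.14 = 123.1697. B = V − Δ·S = 269.8469.
The time-0 hedge costs 123.1697, which is the no-arbitrage price.

(0,0): Delta=-0.7484 Bond=269.8469
(1,0): Delta=1.8877 Bond=-141.8674
(1,1): Delta=-1.7937 Bond=573.9916
V0=123.1697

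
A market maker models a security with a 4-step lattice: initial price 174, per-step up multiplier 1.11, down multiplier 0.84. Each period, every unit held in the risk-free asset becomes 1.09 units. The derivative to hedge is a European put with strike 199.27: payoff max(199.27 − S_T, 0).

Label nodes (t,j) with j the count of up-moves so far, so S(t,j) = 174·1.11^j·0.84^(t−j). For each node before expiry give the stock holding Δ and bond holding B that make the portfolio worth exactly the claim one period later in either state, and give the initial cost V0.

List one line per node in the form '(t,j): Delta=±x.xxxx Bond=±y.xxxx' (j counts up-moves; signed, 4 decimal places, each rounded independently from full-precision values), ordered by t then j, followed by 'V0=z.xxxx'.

(0,0): Delta=-0.1597 Bond=28.8427
(1,0): Delta=-0.9886 Bond=152.5900
(1,1): Delta=-0.1095 Bond=21.7464
(2,0): Delta=-1.0000 Bond=167.7216
(2,1): Delta=-0.9879 Bond=166.2112
(2,2): Delta=-0.0564 Bond=12.3030
(3,0): Delta=-1.0000 Bond=182.8165
(3,1): Delta=-1.0000 Bond=182.8165
(3,2): Delta=-0.9872 Bond=181.0385
(3,3): Delta=0.0000 Bond=0.0000
V0=1.0526

Risk-neutral probability p* = (R−d)/(u−d) = (1.09−0.84)/(1.11−0.84) = 0.9259.
Terminal payoffs: V(4,0)=112.6404, V(4,1)=84.7951, V(4,2)=47.9997, V(4,3)=0.0000, V(4,4)=0.0000
(3,0): S=103.1305. Δ = (V_up−V_dn)/(S_up−S_dn) = (84.7951−112.6404)/(114.4749−86.6296) = -1.0000. V = [p*·84.7951 + (1−p*)·112.6404]/1.09 = 79.6860. B = V − Δ·S = 182.8165.
(3,1): S=136.2796. Δ = (V_up−V_dn)/(S_up−S_dn) = (47.9997−84.7951)/(151.2703−114.4749) = -1.0000. V = [p*·47.9997 + (1−p*)·84.7951]/1.09 = 46.5369. B = V − Δ·S = 182.8165.
(3,2): S=180.0837. Δ = (V_up−V_dn)/(S_up−S_dn) = (0.0000−47.9997)/(199.8929−151.2703) = -0.9872. V = [p*·0.0000 + (1−p*)·47.9997]/1.09 = 3.2620. B = V − Δ·S = 181.0385.
(3,3): S=237.9678. Δ = (V_up−V_dn)/(S_up−S_dn) = (0.0000−0.0000)/(264.1443−199.8929) = 0.0000. V = [p*·0.0000 + (1−p*)·0.0000]/1.09 = 0.0000. B = V − Δ·S = 0.0000.
(2,0): S=122.7744. Δ = (V_up−V_dn)/(S_up−S_dn) = (46.5369−79.6860)/(136.2796−103.1305) = -1.0000. V = [p*·46.5369 + (1−p*)·79.6860]/1.09 = 44.9472. B = V − Δ·S = 167.7216.
(2,1): S=162.2376. Δ = (V_up−V_dn)/(S_up−S_dn) = (3.2620−46.5369)/(180.0837−136.2796) = -0.9879. V = [p*·3.2620 + (1−p*)·46.5369]/1.09 = 5.9335. B = V − Δ·S = 166.2112.
(2,2): S=214.3854. Δ = (V_up−V_dn)/(S_up−S_dn) = (0.0000−3.2620)/(237.9678−180.0837) = -0.0564. V = [p*·0.0000 + (1−p*)·3.2620]/1.09 = 0.2217. B = V − Δ·S = 12.3030.
(1,0): S=146.1600. Δ = (V_up−V_dn)/(S_up−S_dn) = (5.9335−44.9472)/(162.2376−122.7744) = -0.9886. V = [p*·5.9335 + (1−p*)·44.9472]/1.09 = 8.0949. B = V − Δ·S = 152.5900.
(1,1): S=193.1400. Δ = (V_up−V_dn)/(S_up−S_dn) = (0.2217−5.9335)/(214.3854−162.2376) = -0.1095. V = [p*·0.2217 + (1−p*)·5.9335]/1.09 = 0.5915. B = V − Δ·S = 21.7464.
(0,0): S=174.0000. Δ = (V_up−V_dn)/(S_up−S_dn) = (0.5915−8.0949)/(193.1400−146.1600) = -0.1597. V = [p*·0.5915 + (1−p*)·8.0949]/1.09 = 1.0526. B = V − Δ·S = 28.8427.
Each (Δ,B) replicates both successor values, so the strategy is self-financing and V0 is arbitrage-free.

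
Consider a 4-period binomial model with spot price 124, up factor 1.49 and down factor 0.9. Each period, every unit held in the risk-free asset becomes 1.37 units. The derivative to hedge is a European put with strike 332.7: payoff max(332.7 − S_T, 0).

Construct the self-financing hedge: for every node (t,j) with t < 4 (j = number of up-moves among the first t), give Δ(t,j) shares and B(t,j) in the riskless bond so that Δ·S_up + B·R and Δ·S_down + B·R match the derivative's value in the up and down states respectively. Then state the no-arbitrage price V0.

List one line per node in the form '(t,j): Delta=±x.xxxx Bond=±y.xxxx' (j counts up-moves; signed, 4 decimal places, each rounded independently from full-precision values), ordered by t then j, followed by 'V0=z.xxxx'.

(0,0): Delta=-0.2746 Bond=40.5860
(1,0): Delta=-0.8127 Bond=115.6587
(1,1): Delta=-0.1916 Bond=40.2694
(2,0): Delta=-1.0000 Bond=177.2604
(2,1): Delta=-0.7839 Bond=153.6503
(2,2): Delta=-0.1003 Bond=30.0249
(3,0): Delta=-1.0000 Bond=242.8467
(3,1): Delta=-1.0000 Bond=242.8467
(3,2): Delta=-0.7505 Bond=202.2425
(3,3): Delta=0.0000 Bond=0.0000
V0=6.5345

Risk-neutral probability p* = (R−d)/(u−d) = (1.37−0.9)/(1.49−0.9) = 0.7966.
Payoff layer (t=4): V(4,0)=251.3436, V(4,1)=198.0100, V(4,2)=109.7132, V(4,3)=0.0000, V(4,4)=0.0000
(3,0): S=90.3960. Δ = (V_up−V_dn)/(S_up−S_dn) = (198.0100−251.3436)/(134.6900−81.3564) = -1.0000. V = [p*·198.0100 + (1−p*)·251.3436]/1.37 = 152.4507. B = V − Δ·S = 242.8467.
(3,1): S=149.6556. Δ = (V_up−V_dn)/(S_up−S_dn) = (109.7132−198.0100)/(222.9868−134.6900) = -1.0000. V = [p*·109.7132 + (1−p*)·198.0100]/1.37 = 93.1911. B = V − Δ·S = 242.8467.
(3,2): S=247.7632. Δ = (V_up−V_dn)/(S_up−S_dn) = (0.0000−109.7132)/(369.1671−222.9868) = -0.7505. V = [p*·0.0000 + (1−p*)·109.7132]/1.37 = 16.2880. B = V − Δ·S = 202.2425.
(3,3): S=410.1857. Δ = (V_up−V_dn)/(S_up−S_dn) = (0.0000−0.0000)/(611.1767−369.1671) = 0.0000. V = [p*·0.0000 + (1−p*)·0.0000]/1.37 = 0.0000. B = V − Δ·S = 0.0000.
(2,0): S=100.4400. Δ = (V_up−V_dn)/(S_up−S_dn) = (93.1911−152.4507)/(149.6556−90.3960) = -1.0000. V = [p*·93.1911 + (1−p*)·152.4507]/1.37 = 76.8204. B = V − Δ·S = 177.2604.
(2,1): S=166.2840. Δ = (V_up−V_dn)/(S_up−S_dn) = (16.2880−93.1911)/(247.7632−149.6556) = -0.7839. V = [p*·16.2880 + (1−p*)·93.1911]/1.37 = 23.3061. B = V − Δ·S = 153.6503.
(2,2): S=275.2924. Δ = (V_up−V_dn)/(S_up−S_dn) = (0.0000−16.2880)/(410.1857−247.7632) = -0.1003. V = [p*·0.0000 + (1−p*)·16.2880]/1.37 = 2.4181. B = V − Δ·S = 30.0249.
(1,0): S=111.6000. Δ = (V_up−V_dn)/(S_up−S_dn) = (23.3061−76.8204)/(166.2840−100.4400) = -0.8127. V = [p*·23.3061 + (1−p*)·76.8204]/1.37 = 24.9564. B = V − Δ·S = 115.6587.
(1,1): S=184.7600. Δ = (V_up−V_dn)/(S_up−S_dn) = (2.4181−23.3061)/(275.2924−166.2840) = -0.1916. V = [p*·2.4181 + (1−p*)·23.3061]/1.37 = 4.8661. B = V − Δ·S = 40.2694.
(0,0): S=124.0000. Δ = (V_up−V_dn)/(S_up−S_dn) = (4.8661−24.9564)/(184.7600−111.6000) = -0.2746. V = [p*·4.8661 + (1−p*)·24.9564]/1.37 = 6.5345. B = V − Δ·S = 40.5860.
The time-0 hedge costs 6.5345, which is the no-arbitrage price.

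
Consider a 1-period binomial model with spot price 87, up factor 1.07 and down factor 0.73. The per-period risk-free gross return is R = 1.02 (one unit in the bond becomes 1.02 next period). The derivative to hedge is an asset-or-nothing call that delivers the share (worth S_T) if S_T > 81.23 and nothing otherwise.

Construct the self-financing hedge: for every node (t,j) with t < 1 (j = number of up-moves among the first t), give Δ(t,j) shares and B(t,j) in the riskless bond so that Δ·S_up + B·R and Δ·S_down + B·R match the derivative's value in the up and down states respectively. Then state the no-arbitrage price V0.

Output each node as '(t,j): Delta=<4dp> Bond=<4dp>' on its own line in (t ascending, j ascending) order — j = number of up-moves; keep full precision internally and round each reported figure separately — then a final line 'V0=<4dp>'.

No-arbitrage ⇒ martingale measure with p* = (R−d)/(u−d) = 0.8529.
Terminal payoffs: V(1,0)=0.0000, V(1,1)=93.0900
(0,0): S=87.0000. Δ = (V_up−V_dn)/(S_up−S_dn) = (93.0900−0.0000)/(93.0900−63.5100) = 3.1471. V = [p*·93.0900 + (1−p*)·0.0000]/1.02 = 77.8434. B = V − Δ·S = -195.9507.
Check: Δ(0,0)·S0 + B(0,0) = 77.8434 = V0.

(0,0): Delta=3.1471 Bond=-195.9507
V0=77.8434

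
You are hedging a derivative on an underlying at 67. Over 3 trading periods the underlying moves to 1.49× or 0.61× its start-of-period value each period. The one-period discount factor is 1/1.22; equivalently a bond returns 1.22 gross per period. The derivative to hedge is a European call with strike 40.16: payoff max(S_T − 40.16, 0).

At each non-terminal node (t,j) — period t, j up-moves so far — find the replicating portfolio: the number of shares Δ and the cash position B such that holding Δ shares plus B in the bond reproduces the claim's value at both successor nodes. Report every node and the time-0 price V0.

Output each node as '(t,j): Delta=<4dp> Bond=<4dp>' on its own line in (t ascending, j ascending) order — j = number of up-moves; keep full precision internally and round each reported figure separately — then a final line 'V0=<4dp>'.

(0,0): Delta=0.9619 Bond=-18.8393
(1,0): Delta=0.7990 Bond=-16.3273
(1,1): Delta=0.9914 Bond=-25.9303
(2,0): Delta=0.0000 Bond=0.0000
(2,1): Delta=0.9438 Bond=-28.7361
(2,2): Delta=1.0000 Bond=-32.9180
V0=45.6054

Risk-neutral probability p* = (R−d)/(u−d) = (1.22−0.61)/(1.49−0.61) = 0.6932.
At expiry t=3: V(3,0)=0.0000, V(3,1)=0.0000, V(3,2)=50.5755, V(3,3)=181.4726
  t=2,j=0: stock 24.9307 → up 37.1467 (V=0.0000), down 15.2077 (V=0.0000). Price 0.0000; hedge Δ=0.0000, bond B=0.0000.
  t=2,j=1: stock 60.8963 → up 90.7355 (V=50.5755), down 37.1467 (V=0.0000). Price 28.7361; hedge Δ=0.9438, bond B=-28.7361.
  t=2,j=2: stock 148.7467 → up 221.6326 (V=181.4726), down 90.7355 (V=50.5755). Price 115.8287; hedge Δ=1.0000, bond B=-32.9180.
  t=1,j=0: stock 40.8700 → up 60.8963 (V=28.7361), down 24.9307 (V=0.0000). Price 16.3273; hedge Δ=0.7990, bond B=-16.3273.
  t=1,j=1: stock 99.8300 → up 148.7467 (V=115.8287), down 60.8963 (V=28.7361). Price 73.0386; hedge Δ=0.9914, bond B=-25.9303.
  t=0,j=0: stock 67.0000 → up 99.8300 (V=73.0386), down 40.8700 (V=16.3273). Price 45.6054; hedge Δ=0.9619, bond B=-18.8393.
The time-0 hedge costs 45.6054, which is the no-arbitrage price.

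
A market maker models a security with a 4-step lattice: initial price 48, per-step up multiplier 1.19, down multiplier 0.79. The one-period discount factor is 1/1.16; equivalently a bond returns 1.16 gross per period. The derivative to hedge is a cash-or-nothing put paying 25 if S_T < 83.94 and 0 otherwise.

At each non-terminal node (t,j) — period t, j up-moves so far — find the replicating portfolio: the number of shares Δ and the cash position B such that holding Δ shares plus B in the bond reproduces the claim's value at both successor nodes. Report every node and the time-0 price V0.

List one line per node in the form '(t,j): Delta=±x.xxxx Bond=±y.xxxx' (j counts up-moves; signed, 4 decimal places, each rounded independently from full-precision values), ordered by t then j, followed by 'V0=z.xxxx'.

(0,0): Delta=-0.6602 Bond=35.3897
(1,0): Delta=0.0000 Bond=16.0164
(1,1): Delta=-0.6958 Bond=43.0820
(2,0): Delta=0.0000 Bond=18.5791
(2,1): Delta=0.0000 Bond=18.5791
(2,2): Delta=-0.7332 Bond=52.5207
(3,0): Delta=0.0000 Bond=21.5517
(3,1): Delta=0.0000 Bond=21.5517
(3,2): Delta=0.0000 Bond=21.5517
(3,3): Delta=-0.7727 Bond=64.1164
V0=3.6991

The replicating-portfolio and risk-neutral prices coincide; use p* = (1.16−0.79)/(1.19−0.79) = 0.9250 for the latter.
Terminal values V(4,·): V(4,0)=25.0000, V(4,1)=25.0000, V(4,2)=25.0000, V(4,3)=25.0000, V(4,4)=0.0000
(3,0): S=23.6659. Δ = (V_up−V_dn)/(S_up−S_dn) = (25.0000−25.0000)/(28.1624−18.6960) = 0.0000. V = [p*·25.0000 + (1−p*)·25.0000]/1.16 = 21.5517. B = V − Δ·S = 21.5517.
(3,1): S=35.6486. Δ = (V_up−V_dn)/(S_up−S_dn) = (25.0000−25.0000)/(42.4218−28.1624) = 0.0000. V = [p*·25.0000 + (1−p*)·25.0000]/1.16 = 21.5517. B = V − Δ·S = 21.5517.
(3,2): S=53.6985. Δ = (V_up−V_dn)/(S_up−S_dn) = (25.0000−25.0000)/(63.9012−42.4218) = 0.0000. V = [p*·25.0000 + (1−p*)·25.0000]/1.16 = 21.5517. B = V − Δ·S = 21.5517.
(3,3): S=80.8876. Δ = (V_up−V_dn)/(S_up−S_dn) = (0.0000−25.0000)/(96.2563−63.9012) = -0.7727. V = [p*·0.0000 + (1−p*)·25.0000]/1.16 = 1.6164. B = V − Δ·S = 64.1164.
(2,0): S=29.9568. Δ = (V_up−V_dn)/(S_up−S_dn) = (21.5517−21.5517)/(35.6486−23.6659) = 0.0000. V = [p*·21.5517 + (1−p*)·21.5517]/1.16 = 18.5791. B = V − Δ·S = 18.5791.
(2,1): S=45.1248. Δ = (V_up−V_dn)/(S_up−S_dn) = (21.5517−21.5517)/(53.6985−35.6486) = 0.0000. V = [p*·21.5517 + (1−p*)·21.5517]/1.16 = 18.5791. B = V − Δ·S = 18.5791.
(2,2): S=67.9728. Δ = (V_up−V_dn)/(S_up−S_dn) = (1.6164−21.5517)/(80.8876−53.6985) = -0.7332. V = [p*·1.6164 + (1−p*)·21.5517]/1.16 = 2.6824. B = V − Δ·S = 52.5207.
(1,0): S=37.9200. Δ = (V_up−V_dn)/(S_up−S_dn) = (18.5791−18.5791)/(45.1248−29.9568) = 0.0000. V = [p*·18.5791 + (1−p*)·18.5791]/1.16 = 16.0164. B = V − Δ·S = 16.0164.
(1,1): S=57.1200. Δ = (V_up−V_dn)/(S_up−S_dn) = (2.6824−18.5791)/(67.9728−45.1248) = -0.6958. V = [p*·2.6824 + (1−p*)·18.5791]/1.16 = 3.3402. B = V − Δ·S = 43.0820.
(0,0): S=48.0000. Δ = (V_up−V_dn)/(S_up−S_dn) = (3.3402−16.0164)/(57.1200−37.9200) = -0.6602. V = [p*·3.3402 + (1−p*)·16.0164]/1.16 = 3.6991. B = V − Δ·S = 35.3897.
The time-0 hedge costs 3.6991, which is the no-arbitrage price.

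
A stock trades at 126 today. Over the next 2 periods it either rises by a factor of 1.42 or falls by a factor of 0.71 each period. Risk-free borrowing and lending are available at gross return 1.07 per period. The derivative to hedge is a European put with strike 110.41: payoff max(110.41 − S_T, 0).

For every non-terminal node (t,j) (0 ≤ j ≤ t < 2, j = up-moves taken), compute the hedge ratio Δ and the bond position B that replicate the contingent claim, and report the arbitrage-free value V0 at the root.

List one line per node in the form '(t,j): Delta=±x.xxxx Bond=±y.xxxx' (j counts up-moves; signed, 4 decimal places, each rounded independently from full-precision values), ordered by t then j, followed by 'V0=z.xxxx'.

(0,0): Delta=-0.2415 Bond=40.3816
(1,0): Delta=-0.7383 Bond=87.6512
(1,1): Delta=0.0000 Bond=0.0000
V0=9.9532

Risk-neutral probability p* = (R−d)/(u−d) = (1.07−0.71)/(1.42−0.71) = 0.5070.
Terminal payoffs: V(2,0)=46.8934, V(2,1)=0.0000, V(2,2)=0.0000
(1,0): S=89.4600. Δ = (V_up−V_dn)/(S_up−S_dn) = (0.0000−46.8934)/(127.0332−63.5166) = -0.7383. V = [p*·0.0000 + (1−p*)·46.8934]/1.07 = 21.6042. B = V − Δ·S = 87.6512.
(1,1): S=178.9200. Δ = (V_up−V_dn)/(S_up−S_dn) = (0.0000−0.0000)/(254.0664−127.0332) = 0.0000. V = [p*·0.0000 + (1−p*)·0.0000]/1.07 = 0.0000. B = V − Δ·S = 0.0000.
(0,0): S=126.0000. Δ = (V_up−V_dn)/(S_up−S_dn) = (0.0000−21.6042)/(178.9200−89.4600) = -0.2415. V = [p*·0.0000 + (1−p*)·21.6042]/1.07 = 9.9532. B = V − Δ·S = 40.3816.
The time-0 hedge costs 9.9532, which is the no-arbitrage price.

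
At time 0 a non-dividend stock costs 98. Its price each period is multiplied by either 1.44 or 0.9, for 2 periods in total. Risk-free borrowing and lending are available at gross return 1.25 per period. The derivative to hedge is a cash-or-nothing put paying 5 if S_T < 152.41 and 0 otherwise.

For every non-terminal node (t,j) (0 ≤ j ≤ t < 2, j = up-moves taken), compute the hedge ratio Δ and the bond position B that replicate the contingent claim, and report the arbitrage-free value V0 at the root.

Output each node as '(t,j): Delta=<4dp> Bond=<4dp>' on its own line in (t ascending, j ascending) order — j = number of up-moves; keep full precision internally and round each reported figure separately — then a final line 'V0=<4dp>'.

(0,0): Delta=-0.0490 Bond=6.6568
(1,0): Delta=0.0000 Bond=4.0000
(1,1): Delta=-0.0656 Bond=10.6667
V0=1.8557

Risk-neutral probability p* = (R−d)/(u−d) = (1.25−0.9)/(1.44−0.9) = 0.6481.
Terminal payoffs: V(2,0)=5.0000, V(2,1)=5.0000, V(2,2)=0.0000
(1,0): S=88.2000. Δ = (V_up−V_dn)/(S_up−S_dn) = (5.0000−5.0000)/(127.0080−79.3800) = 0.0000. V = [p*·5.0000 + (1−p*)·5.0000]/1.25 = 4.0000. B = V − Δ·S = 4.0000.
(1,1): S=141.1200. Δ = (V_up−V_dn)/(S_up−S_dn) = (0.0000−5.0000)/(203.2128−127.0080) = -0.0656. V = [p*·0.0000 + (1−p*)·5.0000]/1.25 = 1.4074. B = V − Δ·S = 10.6667.
(0,0): S=98.0000. Δ = (V_up−V_dn)/(S_up−S_dn) = (1.4074−4.0000)/(141.1200−88.2000) = -0.0490. V = [p*·1.4074 + (1−p*)·4.0000]/1.25 = 1.8557. B = V − Δ·S = 6.6568.
Root portfolio cost Δ·98+B reproduces V0=1.8557.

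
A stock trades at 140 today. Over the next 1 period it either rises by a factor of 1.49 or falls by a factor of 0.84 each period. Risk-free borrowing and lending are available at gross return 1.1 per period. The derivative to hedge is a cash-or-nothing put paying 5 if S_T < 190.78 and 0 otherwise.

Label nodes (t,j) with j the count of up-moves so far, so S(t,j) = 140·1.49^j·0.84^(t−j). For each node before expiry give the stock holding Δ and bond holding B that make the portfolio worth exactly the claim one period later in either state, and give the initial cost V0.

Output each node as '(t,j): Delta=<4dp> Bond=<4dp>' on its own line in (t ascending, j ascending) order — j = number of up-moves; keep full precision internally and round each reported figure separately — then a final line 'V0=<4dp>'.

(0,0): Delta=-0.0549 Bond=10.4196
V0=2.7273

Under the risk-neutral measure, an up-move has probability p* = (R−d)/(u−d) = 0.4000 and values discount at R = 1.1.
Terminal payoffs: V(1,0)=5.0000, V(1,1)=0.0000
Node (0,0) S=140.0000: V=(p*·0.0000+(1−p*)·5.0000)/1.1=2.7273; Δ=(0.0000−5.0000)/(208.6000−117.6000)=-0.0549; B=V−Δ·S=10.4196
Each (Δ,B) replicates both successor values, so the strategy is self-financing and V0 is arbitrage-free.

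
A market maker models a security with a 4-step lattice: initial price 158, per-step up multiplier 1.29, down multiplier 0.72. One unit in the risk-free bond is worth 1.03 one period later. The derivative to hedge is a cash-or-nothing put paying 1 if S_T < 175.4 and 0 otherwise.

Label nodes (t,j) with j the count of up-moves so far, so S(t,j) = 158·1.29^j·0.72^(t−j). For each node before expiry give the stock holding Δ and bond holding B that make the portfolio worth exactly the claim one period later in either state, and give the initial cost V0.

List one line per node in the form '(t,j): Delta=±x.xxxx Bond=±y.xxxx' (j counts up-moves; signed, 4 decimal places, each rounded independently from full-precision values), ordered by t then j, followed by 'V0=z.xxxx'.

No-arbitrage ⇒ martingale measure with p* = (R−d)/(u−d) = 0.5439.
Terminal values V(4,·): V(4,0)=1.0000, V(4,1)=1.0000, V(4,2)=1.0000, V(4,3)=0.0000, V(4,4)=0.0000
  t=3,j=0: stock 58.9732 → up 76.0754 (V=1.0000), down 42.4607 (V=1.0000). Price 0.9709; hedge Δ=0.0000, bond B=0.9709.
  t=3,j=1: stock 105.6603 → up 136.3018 (V=1.0000), down 76.0754 (V=1.0000). Price 0.9709; hedge Δ=0.0000, bond B=0.9709.
  t=3,j=2: stock 189.3080 → up 244.2073 (V=0.0000), down 136.3018 (V=1.0000). Price 0.4429; hedge Δ=-0.0093, bond B=2.1972.
  t=3,j=3: stock 339.1769 → up 437.5382 (V=0.0000), down 244.2073 (V=0.0000). Price 0.0000; hedge Δ=0.0000, bond B=0.0000.
  t=2,j=0: stock 81.9072 → up 105.6603 (V=0.9709), down 58.9732 (V=0.9709). Price 0.9426; hedge Δ=0.0000, bond B=0.9426.
  t=2,j=1: stock 146.7504 → up 189.3080 (V=0.4429), down 105.6603 (V=0.9709). Price 0.6638; hedge Δ=-0.0063, bond B=1.5901.
  t=2,j=2: stock 262.9278 → up 339.1769 (V=0.0000), down 189.3080 (V=0.4429). Price 0.1961; hedge Δ=-0.0030, bond B=0.9731.
  t=1,j=0: stock 113.7600 → up 146.7504 (V=0.6638), down 81.9072 (V=0.9426). Price 0.7679; hedge Δ=-0.0043, bond B=1.2571.
  t=1,j=1: stock 203.8200 → up 262.9278 (V=0.1961), down 146.7504 (V=0.6638). Price 0.3975; hedge Δ=-0.0040, bond B=1.2180.
  t=0,j=0: stock 158.0000 → up 203.8200 (V=0.3975), down 113.7600 (V=0.7679). Price 0.5500; hedge Δ=-0.0041, bond B=1.1998.
Self-financing check: at every node Δ·S+B equals the discounted successor values.

(0,0): Delta=-0.0041 Bond=1.1998
(1,0): Delta=-0.0043 Bond=1.2571
(1,1): Delta=-0.0040 Bond=1.2180
(2,0): Delta=0.0000 Bond=0.9426
(2,1): Delta=-0.0063 Bond=1.5901
(2,2): Delta=-0.0030 Bond=0.9731
(3,0): Delta=0.0000 Bond=0.9709
(3,1): Delta=0.0000 Bond=0.9709
(3,2): Delta=-0.0093 Bond=2.1972
(3,3): Delta=0.0000 Bond=0.0000
V0=0.5500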